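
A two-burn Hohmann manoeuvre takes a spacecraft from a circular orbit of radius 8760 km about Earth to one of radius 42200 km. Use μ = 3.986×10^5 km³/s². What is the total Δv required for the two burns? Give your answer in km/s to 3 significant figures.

Δv = 3.21 km/s

Semi-major axis of the transfer orbit: a_t = (8760 + 42200)/2 = 25480 km.
At r₁ the circular-orbit speed is v₁ = √(μ/r₁) = 6.7455 km/s.
Transfer-orbit speed at r₁ (v² = μ(2/r − 1/a)): v_p = √[μ(2/r₁ − 1/a_t)] = 8.6811 km/s.
First burn Δv₁ = |v_p − v₁| = 1.936 km/s.
At r₂, v₂ = √(μ/r₂) = 3.073 km/s.
Transfer-orbit speed at r₂: v_a = √[μ(2/r₂ − 1/a_t)] = 1.802 km/s.
Second burn Δv₂ = |v₂ − v_a| = 1.271 km/s.
Total Δv = Δv₁ + Δv₂ = 3.207 km/s.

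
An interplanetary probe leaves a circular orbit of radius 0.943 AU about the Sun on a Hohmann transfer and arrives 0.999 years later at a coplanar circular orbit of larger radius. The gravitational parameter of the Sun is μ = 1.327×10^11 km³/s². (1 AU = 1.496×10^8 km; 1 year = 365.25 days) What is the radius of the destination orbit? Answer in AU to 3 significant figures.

r₂ = 2.23 AU

In km: r₁ = 0.943 × 1.496×10^8 = 1.410728×10^8 km.
Transfer time t = 0.999 years × 365.25 × 86400 s = 3.15260424×10^7 s, and t = π√(a_t³/μ).
So a_t = (μ t²/π²)^(1/3) = (1.327×10^11 × (3.15260424×10^7)² / π²)^(1/3) = 2.3730×10^8 km.
Since a_t = (r₁ + r₂)/2, r₂ = 2a_t − r₁ = 2×2.3730×10^8 − 1.410728×10^8 = 3.335272×10^8 km.
In AU: r₂ = 3.335272×10^8 / 1.496×10^8 = 2.23 AU.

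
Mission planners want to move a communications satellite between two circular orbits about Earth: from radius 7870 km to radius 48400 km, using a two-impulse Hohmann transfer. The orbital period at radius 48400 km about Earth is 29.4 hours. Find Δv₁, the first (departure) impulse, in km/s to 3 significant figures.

Δv₁ = 2.22 km/s

From Kepler's third law T² = 4π²r³/μ at r = 48400 km, T = 29.4 hours = 29.4 × 3600 s = 1.0584×10^5 s: μ = 4π²r³/T² = 3.99573×10^5 km³/s².
The Hohmann ellipse has a_t = (r₁ + r₂)/2 = 28135 km.
Circular speed at r = 7870 km: v_c = √(μ/r) = 7.1254 km/s.
Vis-viva on the transfer ellipse at r = 7870 km gives v_t = √[μ(2/r − 1/a_t)] = 9.3457 km/s.
Δv₁ = |v_t − v_c| = |9.3457 − 7.1254| = 2.220 km/s.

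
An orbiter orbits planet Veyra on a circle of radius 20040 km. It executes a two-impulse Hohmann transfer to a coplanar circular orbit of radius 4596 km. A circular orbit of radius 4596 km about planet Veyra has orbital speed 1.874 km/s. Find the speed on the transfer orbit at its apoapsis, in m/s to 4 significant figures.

From the circular-orbit relation v² = μ/r at r = 4596 km: μ = v²r = (1.874)² × 4596 = 16140.6 km³/s².
The Hohmann ellipse has a_t = (r₁ + r₂)/2 = 12318 km.
At apoapsis, r = 20040 km.
Vis-viva: v = √[μ(2/r − 1/a_t)] = √[16140.6 × (2/20040 − 1/12318)] = 0.5482 km/s.

v = 548.2 m/s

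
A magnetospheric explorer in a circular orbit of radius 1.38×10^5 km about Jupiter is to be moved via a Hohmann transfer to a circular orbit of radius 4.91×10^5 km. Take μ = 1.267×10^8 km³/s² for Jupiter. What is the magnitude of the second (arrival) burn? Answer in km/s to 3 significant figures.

Δv₂ = 5.42 km/s

The Hohmann ellipse has a_t = (r₁ + r₂)/2 = 3.145×10^5 km.
Circular speed at r = 4.910×10^5 km: v_c = √(μ/r) = 16.064 km/s.
Transfer-orbit speed at the same r (vis-viva, a = a_t): v_t = √[μ(2/r − 1/a_t)] = 10.641 km/s.
Δv₂ = |v_t − v_c| = |10.641 − 16.064| = 5.423 km/s.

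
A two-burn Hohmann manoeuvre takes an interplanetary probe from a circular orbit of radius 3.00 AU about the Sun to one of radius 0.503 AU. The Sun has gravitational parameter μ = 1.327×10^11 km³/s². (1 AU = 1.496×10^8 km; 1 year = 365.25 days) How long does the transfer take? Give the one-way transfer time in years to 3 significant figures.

t = 1.16 years

In km: r₁ = 3.00 × 1.496×10^8 = 4.488×10^8 km; r₂ = 0.503 × 1.496×10^8 = 7.52488×10^7 km.
Transfer-ellipse semi-major axis a_t = (r₁ + r₂)/2 = (4.488×10^8 + 7.52488×10^7)/2 = 2.620244×10^8 km.
By Kepler's third law the transfer-orbit period is T = 2π√(a_t³/μ), so t = T/2 = 3.658×10^7 s.
Converting: 3.658×10^7 s ÷ 3.15576×10^7 s/year (365.25 × 86400) = 1.16 years.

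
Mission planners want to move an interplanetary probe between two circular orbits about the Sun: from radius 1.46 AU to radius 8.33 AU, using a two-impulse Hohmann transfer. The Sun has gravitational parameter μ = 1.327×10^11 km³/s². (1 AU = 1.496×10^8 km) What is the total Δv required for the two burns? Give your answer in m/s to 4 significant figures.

Δv = 12190 m/s

In km: r₁ = 1.46 × 1.496×10^8 = 2.18416×10^8 km; r₂ = 8.33 × 1.496×10^8 = 1.246168×10^9 km.
Semi-major axis of the transfer orbit: a_t = (2.18416×10^8 + 1.246168×10^9)/2 = 7.32292×10^8 km.
At r₁ the circular-orbit speed is v₁ = √(μ/r₁) = 24.6487 km/s.
On the transfer ellipse at r₁, vis-viva gives v_p = √[μ(2/r₁ − 1/a_t)] = 32.1543 km/s.
First burn Δv₁ = |v_p − v₁| = 7.506 km/s.
Circular speed at r₂: v₂ = √(μ/r₂) = 10.32 km/s.
Transfer-orbit speed at r₂: v_a = √[μ(2/r₂ − 1/a_t)] = 5.636 km/s.
Second burn Δv₂ = |v₂ − v_a| = 4.684 km/s.
Δv = Δv₁ + Δv₂ = 7.506 + 4.684 = 12.19 km/s.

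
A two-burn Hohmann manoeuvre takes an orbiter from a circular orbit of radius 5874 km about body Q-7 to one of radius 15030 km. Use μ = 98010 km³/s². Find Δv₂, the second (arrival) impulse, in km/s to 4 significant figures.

Δv₂ = 0.6393 km/s

Transfer-ellipse semi-major axis a_t = (r₁ + r₂)/2 = (5874 + 15030)/2 = 10452 km.
On the circular orbit at r = 15030 km, v_c = √(μ/r) = 2.55362 km/s.
Vis-viva on the transfer ellipse at r = 15030 km gives v_t = √[μ(2/r − 1/a_t)] = 1.91436 km/s.
Δv₂ = |v_t − v_c| = |1.91436 − 2.55362| = 0.6393 km/s.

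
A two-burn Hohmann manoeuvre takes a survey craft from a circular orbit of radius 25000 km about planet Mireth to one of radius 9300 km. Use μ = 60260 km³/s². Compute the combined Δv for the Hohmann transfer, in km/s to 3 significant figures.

Semi-major axis of the transfer orbit: a_t = (25000 + 9300)/2 = 17150 km.
At r₁ the circular-orbit speed is v₁ = √(μ/r₁) = 1.55255 km/s.
Transfer-orbit speed at r₁ (v² = μ(2/r − 1/a)): v_a = √[μ(2/r₁ − 1/a_t)] = 1.14328 km/s.
First burn Δv₁ = |v_a − v₁| = 0.4093 km/s.
At r₂, v₂ = √(μ/r₂) = 2.5455 km/s.
Transfer-orbit speed at r₂: v_p = √[μ(2/r₂ − 1/a_t)] = 3.0733 km/s.
Second burn Δv₂ = |v₂ − v_p| = 0.5278 km/s.
Δv = Δv₁ + Δv₂ = 0.4093 + 0.5278 = 0.9371 km/s.

Δv = 0.937 km/s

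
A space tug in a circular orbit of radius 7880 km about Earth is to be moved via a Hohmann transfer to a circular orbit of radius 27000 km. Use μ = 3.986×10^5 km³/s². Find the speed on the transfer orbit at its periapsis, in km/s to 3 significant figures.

Transfer-ellipse semi-major axis a_t = (r₁ + r₂)/2 = (7880 + 27000)/2 = 17440 km.
The periapsis of the transfer ellipse is at r = 7880 km.
From the vis-viva equation, v = √[μ(2/r − 1/a_t)] = 8.849 km/s.

v = 8.85 km/s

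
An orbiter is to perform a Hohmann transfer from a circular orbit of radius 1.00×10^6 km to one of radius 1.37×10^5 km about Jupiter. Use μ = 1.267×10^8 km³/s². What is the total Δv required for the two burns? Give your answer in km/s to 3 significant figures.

Δv = 15.7 km/s

Transfer-ellipse semi-major axis a_t = (r₁ + r₂)/2 = (1.000×10^6 + 1.370×10^5)/2 = 5.685×10^5 km.
Circular speed at r₁: v₁ = √(μ/r₁) = √(1.267×10^8/1.000×10^6) = 11.256 km/s.
Transfer-orbit speed at r₁ (vis-viva equation): v_a = √[μ(2/r₁ − 1/a_t)] = 5.5256 km/s.
First burn Δv₁ = |v_a − v₁| = 5.730 km/s.
At r₂, v₂ = √(μ/r₂) = 30.411 km/s.
Transfer-orbit speed at r₂: v_p = √[μ(2/r₂ − 1/a_t)] = 40.333 km/s.
Second burn Δv₂ = |v₂ − v_p| = 9.922 km/s.
Total Δv = Δv₁ + Δv₂ = 15.65 km/s.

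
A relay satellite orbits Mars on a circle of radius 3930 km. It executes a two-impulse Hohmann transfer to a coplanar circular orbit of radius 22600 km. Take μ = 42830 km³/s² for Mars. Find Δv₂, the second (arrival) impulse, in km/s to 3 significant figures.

Δv₂ = 0.627 km/s

The Hohmann ellipse has a_t = (r₁ + r₂)/2 = 13265 km.
On the circular orbit at r = 22600 km, v_c = √(μ/r) = 1.3766 km/s.
Vis-viva on the transfer ellipse at r = 22600 km gives v_t = √[μ(2/r − 1/a_t)] = 0.74931 km/s.
Δv₂ = |v_t − v_c| = |0.74931 − 1.3766| = 0.6273 km/s.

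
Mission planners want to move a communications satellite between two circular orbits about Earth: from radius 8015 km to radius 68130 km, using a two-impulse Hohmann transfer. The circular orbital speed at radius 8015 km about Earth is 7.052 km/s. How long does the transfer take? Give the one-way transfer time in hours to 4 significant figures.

From the circular-orbit relation v² = μ/r at r = 8015 km: μ = v²r = (7.052)² × 8015 = 3.98592×10^5 km³/s².
Transfer-ellipse semi-major axis a_t = (r₁ + r₂)/2 = (8015 + 68130)/2 = 38072.5 km.
By Kepler's third law the transfer-orbit period is T = 2π√(a_t³/μ), so t = T/2 = 36970 s.
Converting: 36970 s ÷ 3600 s/hour = 10.27 hours.

t = 10.27 hours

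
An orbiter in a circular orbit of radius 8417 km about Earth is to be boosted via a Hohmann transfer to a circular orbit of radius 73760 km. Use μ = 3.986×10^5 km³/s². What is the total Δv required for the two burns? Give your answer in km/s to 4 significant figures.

Transfer-ellipse semi-major axis a_t = (r₁ + r₂)/2 = (8417 + 73760)/2 = 41088.5 km.
Circular speed at r₁: v₁ = √(μ/r₁) = √(3.986×10^5/8417) = 6.8816 km/s.
On the transfer ellipse at r₁, vis-viva equation gives v_p = √[μ(2/r₁ − 1/a_t)] = 9.2202 km/s.
First burn Δv₁ = |v_p − v₁| = 2.3386 km/s.
Circular speed at r₂: v₂ = √(μ/r₂) = 2.32465 km/s.
Transfer-orbit speed at r₂: v_a = √[μ(2/r₂ − 1/a_t)] = 1.05215 km/s.
Second burn Δv₂ = |v₂ − v_a| = 1.2725 km/s.
Δv = Δv₁ + Δv₂ = 2.3386 + 1.2725 = 3.611 km/s.

Δv = 3.611 km/s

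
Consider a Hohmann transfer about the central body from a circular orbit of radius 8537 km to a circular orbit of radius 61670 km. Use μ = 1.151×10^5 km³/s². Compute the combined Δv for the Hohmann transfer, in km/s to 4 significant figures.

The Hohmann ellipse has a_t = (r₁ + r₂)/2 = 35103.5 km.
At r₁ the circular-orbit speed is v₁ = √(μ/r₁) = 3.672 km/s.
Transfer-orbit speed at r₁ (v² = μ(2/r − 1/a)): v_p = √[μ(2/r₁ − 1/a_t)] = 4.867 km/s.
First burn Δv₁ = |v_p − v₁| = 1.195 km/s.
Circular speed at r₂: v₂ = √(μ/r₂) = 1.36616 km/s.
Transfer-orbit speed at r₂: v_a = √[μ(2/r₂ − 1/a_t)] = 0.673718 km/s.
Second burn Δv₂ = |v₂ − v_a| = 0.6924 km/s.
Total Δv = Δv₁ + Δv₂ = 1.887 km/s.

Δv = 1.887 km/s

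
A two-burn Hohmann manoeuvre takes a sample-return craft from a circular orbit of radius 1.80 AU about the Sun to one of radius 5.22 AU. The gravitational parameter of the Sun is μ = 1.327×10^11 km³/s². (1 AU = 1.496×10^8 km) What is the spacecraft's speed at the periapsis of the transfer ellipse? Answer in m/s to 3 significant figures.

In km: r₁ = 1.80 × 1.496×10^8 = 2.6928×10^8 km; r₂ = 5.22 × 1.496×10^8 = 7.80912×10^8 km.
The Hohmann ellipse has a_t = (r₁ + r₂)/2 = 5.25096×10^8 km.
At periapsis, r = 2.6928×10^8 km.
From the vis-viva equation, v = √[μ(2/r − 1/a_t)] = 27.07 km/s.

v = 27100 m/s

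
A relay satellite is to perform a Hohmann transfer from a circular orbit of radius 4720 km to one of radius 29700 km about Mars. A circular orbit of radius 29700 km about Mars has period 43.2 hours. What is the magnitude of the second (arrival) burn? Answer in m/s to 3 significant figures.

From Kepler's third law T² = 4π²r³/μ at r = 29700 km, T = 43.2 hours = 43.2 × 3600 s = 1.5552×10^5 s: μ = 4π²r³/T² = 42761.9 km³/s².
The Hohmann ellipse has a_t = (r₁ + r₂)/2 = 17210 km.
On the circular orbit at r = 29700 km, v_c = √(μ/r) = 1.1999 km/s.
Transfer-orbit speed at the same r (vis-viva, a = a_t): v_t = √[μ(2/r − 1/a_t)] = 0.62839 km/s.
Δv₂ = |v_t − v_c| = |0.62839 − 1.1999| = 0.5715 km/s.

Δv₂ = 572 m/s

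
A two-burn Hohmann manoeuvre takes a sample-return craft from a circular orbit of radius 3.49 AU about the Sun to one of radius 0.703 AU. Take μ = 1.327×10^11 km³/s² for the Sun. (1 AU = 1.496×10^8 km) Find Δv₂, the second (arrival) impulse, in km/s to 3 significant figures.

Δv₂ = 10.3 km/s

In km: r₁ = 3.49 × 1.496×10^8 = 5.22104×10^8 km; r₂ = 0.703 × 1.496×10^8 = 1.051688×10^8 km.
The Hohmann ellipse has a_t = (r₁ + r₂)/2 = 3.136364×10^8 km.
Circular speed at r = 1.051688×10^8 km: v_c = √(μ/r) = 35.52 km/s.
Vis-viva on the transfer ellipse at r = 1.051688×10^8 km gives v_t = √[μ(2/r − 1/a_t)] = 45.83 km/s.
Δv₂ = |v_t − v_c| = |45.83 − 35.52| = 10.31 km/s.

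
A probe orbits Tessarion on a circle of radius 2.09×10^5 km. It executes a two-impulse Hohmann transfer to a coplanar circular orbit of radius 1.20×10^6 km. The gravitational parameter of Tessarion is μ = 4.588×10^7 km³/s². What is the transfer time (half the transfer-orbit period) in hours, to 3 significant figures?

The Hohmann ellipse has a_t = (r₁ + r₂)/2 = 7.045×10^5 km.
Transfer time t = π√(a_t³/μ) = π√((7.045×10^5)³ / 4.588×10^7) = 2.743×10^5 s.
Converting: 2.743×10^5 s ÷ 3600 s/hour = 76.2 hours.

t = 76.2 hours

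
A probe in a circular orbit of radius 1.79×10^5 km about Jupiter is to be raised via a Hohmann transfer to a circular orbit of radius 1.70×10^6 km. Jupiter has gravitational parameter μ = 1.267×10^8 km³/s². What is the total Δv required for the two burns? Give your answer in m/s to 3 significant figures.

Δv = 14000 m/s

Semi-major axis of the transfer orbit: a_t = (1.790×10^5 + 1.700×10^6)/2 = 9.395×10^5 km.
At r₁ the circular-orbit speed is v₁ = √(μ/r₁) = 26.605 km/s.
Transfer-orbit speed at r₁ (v² = μ(2/r − 1/a)): v_p = √[μ(2/r₁ − 1/a_t)] = 35.788 km/s.
First burn Δv₁ = |v_p − v₁| = 9.183 km/s.
Circular speed at r₂: v₂ = √(μ/r₂) = 8.633 km/s.
Transfer-orbit speed at r₂: v_a = √[μ(2/r₂ − 1/a_t)] = 3.768 km/s.
Second burn Δv₂ = |v₂ − v_a| = 4.865 km/s.
Δv = Δv₁ + Δv₂ = 9.183 + 4.865 = 14.05 km/s.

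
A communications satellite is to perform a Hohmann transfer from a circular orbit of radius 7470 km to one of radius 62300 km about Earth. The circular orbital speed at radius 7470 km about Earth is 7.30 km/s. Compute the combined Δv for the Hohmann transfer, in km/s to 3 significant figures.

From the circular-orbit relation v² = μ/r at r = 7470 km: μ = v²r = (7.30)² × 7470 = 3.98076×10^5 km³/s².
Transfer-ellipse semi-major axis a_t = (r₁ + r₂)/2 = (7470 + 62300)/2 = 34885 km.
At r₁ the circular-orbit speed is v₁ = √(μ/r₁) = 7.3000 km/s.
Transfer-orbit speed at r₁ (v² = μ(2/r − 1/a)): v_p = √[μ(2/r₁ − 1/a_t)] = 9.7555 km/s.
First burn Δv₁ = |v_p − v₁| = 2.4555 km/s.
Circular speed at r₂: v₂ = √(μ/r₂) = 2.5278 km/s.
Transfer-orbit speed at r₂: v_a = √[μ(2/r₂ − 1/a_t)] = 1.1697 km/s.
Second burn Δv₂ = |v₂ − v_a| = 1.3581 km/s.
Total Δv = Δv₁ + Δv₂ = 3.814 km/s.

Δv = 3.81 km/s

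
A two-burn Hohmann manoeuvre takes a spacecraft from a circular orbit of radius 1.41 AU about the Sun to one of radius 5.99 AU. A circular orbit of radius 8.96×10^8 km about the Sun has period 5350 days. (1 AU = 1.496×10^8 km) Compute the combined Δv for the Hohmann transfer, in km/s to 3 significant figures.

From Kepler's third law T² = 4π²r³/μ at r = 8.96×10^8 km, T = 5350 days = 5350 × 86400 s = 4.6224×10^8 s: μ = 4π²r³/T² = 1.32907×10^11 km³/s².
In km: r₁ = 1.41 × 1.496×10^8 = 2.10936×10^8 km; r₂ = 5.99 × 1.496×10^8 = 8.96104×10^8 km.
Transfer-ellipse semi-major axis a_t = (r₁ + r₂)/2 = (2.10936×10^8 + 8.96104×10^8)/2 = 5.5352×10^8 km.
At r₁ the circular-orbit speed is v₁ = √(μ/r₁) = 25.101 km/s.
On the transfer ellipse at r₁, v² = μ(2/r − 1/a) gives v_p = √[μ(2/r₁ − 1/a_t)] = 31.938 km/s.
First burn Δv₁ = |v_p − v₁| = 6.837 km/s.
At r₂, v₂ = √(μ/r₂) = 12.179 km/s.
Transfer-orbit speed at r₂: v_a = √[μ(2/r₂ − 1/a_t)] = 7.5180 km/s.
Second burn Δv₂ = |v₂ − v_a| = 4.661 km/s.
Δv = Δv₁ + Δv₂ = 6.837 + 4.661 = 11.50 km/s.

Δv = 11.5 km/s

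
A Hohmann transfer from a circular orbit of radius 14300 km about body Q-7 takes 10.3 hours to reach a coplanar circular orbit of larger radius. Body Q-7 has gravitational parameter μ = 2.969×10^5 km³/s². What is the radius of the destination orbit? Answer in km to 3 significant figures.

r₂ = 54900 km

Transfer time t = 10.3 hours = 37080 s, and t = π√(a_t³/μ).
So a_t = (μ t²/π²)^(1/3) = (2.969×10^5 × (37080)² / π²)^(1/3) = 34583 km.
Since a_t = (r₁ + r₂)/2, r₂ = 2a_t − r₁ = 2×34583 − 14300 = 54866 km.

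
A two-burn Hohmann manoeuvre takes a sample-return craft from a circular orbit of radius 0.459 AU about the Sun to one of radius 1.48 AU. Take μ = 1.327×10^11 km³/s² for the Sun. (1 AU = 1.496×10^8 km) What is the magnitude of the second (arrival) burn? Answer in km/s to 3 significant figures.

In km: r₁ = 0.459 × 1.496×10^8 = 6.86664×10^7 km; r₂ = 1.48 × 1.496×10^8 = 2.21408×10^8 km.
Transfer-ellipse semi-major axis a_t = (r₁ + r₂)/2 = (6.86664×10^7 + 2.21408×10^8)/2 = 1.450372×10^8 km.
On the circular orbit at r = 2.21408×10^8 km, v_c = √(μ/r) = 24.482 km/s.
Vis-viva on the transfer ellipse at r = 2.21408×10^8 km gives v_t = √[μ(2/r − 1/a_t)] = 16.845 km/s.
Δv₂ = |v_t − v_c| = |16.845 − 24.482| = 7.637 km/s.

Δv₂ = 7.64 km/s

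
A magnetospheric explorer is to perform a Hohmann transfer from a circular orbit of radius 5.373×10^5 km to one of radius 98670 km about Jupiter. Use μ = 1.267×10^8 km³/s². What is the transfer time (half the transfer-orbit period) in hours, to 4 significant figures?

Transfer-ellipse semi-major axis a_t = (r₁ + r₂)/2 = (5.373×10^5 + 98670)/2 = 3.17985×10^5 km.
By Kepler's third law the transfer-orbit period is T = 2π√(a_t³/μ), so t = T/2 = 50050 s.
Converting: 50050 s ÷ 3600 s/hour = 13.90 hours.

t = 13.90 hours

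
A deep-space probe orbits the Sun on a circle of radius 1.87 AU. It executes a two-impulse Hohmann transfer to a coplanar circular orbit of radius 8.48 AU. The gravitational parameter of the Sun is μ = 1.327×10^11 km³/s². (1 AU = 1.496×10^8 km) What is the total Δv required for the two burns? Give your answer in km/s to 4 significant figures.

In km: r₁ = 1.87 × 1.496×10^8 = 2.79752×10^8 km; r₂ = 8.48 × 1.496×10^8 = 1.268608×10^9 km.
The Hohmann ellipse has a_t = (r₁ + r₂)/2 = 7.7418×10^8 km.
Circular speed at r₁: v₁ = √(μ/r₁) = √(1.327×10^11/2.79752×10^8) = 21.78 km/s.
On the transfer ellipse at r₁, v² = μ(2/r − 1/a) gives v_p = √[μ(2/r₁ − 1/a_t)] = 27.88 km/s.
First burn Δv₁ = |v_p − v₁| = 6.100 km/s.
Circular speed at r₂: v₂ = √(μ/r₂) = 10.228 km/s.
Transfer-orbit speed at r₂: v_a = √[μ(2/r₂ − 1/a_t)] = 6.1480 km/s.
Second burn Δv₂ = |v₂ − v_a| = 4.080 km/s.
Δv = Δv₁ + Δv₂ = 6.100 + 4.080 = 10.18 km/s.

Δv = 10.18 km/s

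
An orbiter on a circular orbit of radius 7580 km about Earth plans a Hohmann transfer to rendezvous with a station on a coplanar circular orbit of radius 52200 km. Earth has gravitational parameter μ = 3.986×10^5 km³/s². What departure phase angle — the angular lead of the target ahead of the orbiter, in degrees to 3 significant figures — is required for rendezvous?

The Hohmann ellipse has a_t = (r₁ + r₂)/2 = 29890 km.
Transfer time t = π√(a_t³/μ) = 25714 s.
Target angular speed ω₂ = √(μ/r₂³) = 5.2937×10^-5 rad/s.
Angle swept by the target during transfer: ω₂·t = 1.3612 rad = 77.99°.
Arrival is 180° from departure on the ellipse, so φ = 180° − 77.99° = 102°.

φ = 102°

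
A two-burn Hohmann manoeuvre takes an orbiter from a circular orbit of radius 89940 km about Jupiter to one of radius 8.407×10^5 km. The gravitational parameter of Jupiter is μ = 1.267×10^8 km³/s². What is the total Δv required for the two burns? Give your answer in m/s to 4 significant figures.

Δv = 19800 m/s

Transfer-ellipse semi-major axis a_t = (r₁ + r₂)/2 = (89940 + 8.407×10^5)/2 = 4.6532×10^5 km.
At r₁ the circular-orbit speed is v₁ = √(μ/r₁) = 37.53 km/s.
Transfer-orbit speed at r₁ (vis-viva): v_p = √[μ(2/r₁ − 1/a_t)] = 50.45 km/s.
First burn Δv₁ = |v_p − v₁| = 12.92 km/s.
At r₂, v₂ = √(μ/r₂) = 12.276 km/s.
Transfer-orbit speed at r₂: v_a = √[μ(2/r₂ − 1/a_t)] = 5.3972 km/s.
Second burn Δv₂ = |v₂ − v_a| = 6.879 km/s.
Δv = Δv₁ + Δv₂ = 12.92 + 6.879 = 19.80 km/s.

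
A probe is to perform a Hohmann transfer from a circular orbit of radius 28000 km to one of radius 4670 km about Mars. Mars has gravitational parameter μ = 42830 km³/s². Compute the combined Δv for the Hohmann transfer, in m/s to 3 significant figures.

The Hohmann ellipse has a_t = (r₁ + r₂)/2 = 16335 km.
Circular speed at r₁: v₁ = √(μ/r₁) = √(42830/28000) = 1.2368 km/s.
Transfer-orbit speed at r₁ (vis-viva): v_a = √[μ(2/r₁ − 1/a_t)] = 0.66129 km/s.
First burn Δv₁ = |v_a − v₁| = 0.5755 km/s.
Circular speed at r₂: v₂ = √(μ/r₂) = 3.0284 km/s.
Transfer-orbit speed at r₂: v_p = √[μ(2/r₂ − 1/a_t)] = 3.9649 km/s.
Second burn Δv₂ = |v₂ − v_p| = 0.9365 km/s.
Δv = Δv₁ + Δv₂ = 0.5755 + 0.9365 = 1.512 km/s.

Δv = 1510 m/s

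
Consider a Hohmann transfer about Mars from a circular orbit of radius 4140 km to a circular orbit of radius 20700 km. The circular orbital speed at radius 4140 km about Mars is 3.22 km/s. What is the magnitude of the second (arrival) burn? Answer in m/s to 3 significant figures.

From the circular-orbit relation v² = μ/r at r = 4140 km: μ = v²r = (3.22)² × 4140 = 42925.2 km³/s².
The Hohmann ellipse has a_t = (r₁ + r₂)/2 = 12420 km.
On the circular orbit at r = 20700 km, v_c = √(μ/r) = 1.440 km/s.
Transfer-orbit speed at the same r (vis-viva, a = a_t): v_t = √[μ(2/r − 1/a_t)] = 0.8314 km/s.
Δv₂ = |v_t − v_c| = |0.8314 − 1.440| = 0.6086 km/s.

Δv₂ = 609 m/s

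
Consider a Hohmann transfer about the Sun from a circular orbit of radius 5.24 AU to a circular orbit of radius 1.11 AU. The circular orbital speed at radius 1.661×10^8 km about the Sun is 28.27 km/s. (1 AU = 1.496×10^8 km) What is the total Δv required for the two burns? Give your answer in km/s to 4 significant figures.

From the circular-orbit relation v² = μ/r at r = 1.661×10^8 km: μ = v²r = (28.27)² × 1.661×10^8 = 1.32746×10^11 km³/s².
In km: r₁ = 5.24 × 1.496×10^8 = 7.83904×10^8 km; r₂ = 1.11 × 1.496×10^8 = 1.66056×10^8 km.
The Hohmann ellipse has a_t = (r₁ + r₂)/2 = 4.7498×10^8 km.
Circular speed at r₁: v₁ = √(μ/r₁) = √(1.32746×10^11/7.83904×10^8) = 13.013 km/s.
On the transfer ellipse at r₁, vis-viva equation gives v_a = √[μ(2/r₁ − 1/a_t)] = 7.6943 km/s.
First burn Δv₁ = |v_a − v₁| = 5.319 km/s.
Circular speed at r₂: v₂ = √(μ/r₂) = 28.274 km/s.
Transfer-orbit speed at r₂: v_p = √[μ(2/r₂ − 1/a_t)] = 36.323 km/s.
Second burn Δv₂ = |v₂ − v_p| = 8.049 km/s.
Δv = Δv₁ + Δv₂ = 5.319 + 8.049 = 13.37 km/s.

Δv = 13.37 km/s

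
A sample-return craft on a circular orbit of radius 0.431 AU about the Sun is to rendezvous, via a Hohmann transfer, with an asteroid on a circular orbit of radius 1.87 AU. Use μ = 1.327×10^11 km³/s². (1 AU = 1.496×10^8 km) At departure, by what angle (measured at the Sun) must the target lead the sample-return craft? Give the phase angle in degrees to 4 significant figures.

In km: r₁ = 0.431 × 1.496×10^8 = 6.44776×10^7 km; r₂ = 1.87 × 1.496×10^8 = 2.79752×10^8 km.
The Hohmann ellipse has a_t = (r₁ + r₂)/2 = 1.721148×10^8 km.
The half-period of the transfer ellipse is t = π√(a_t³/μ) = 1.947×10^7 s.
Target angular speed ω₂ = √(μ/r₂³) = 7.785×10^-8 rad/s.
Angle swept by the target during transfer: ω₂·t = 1.516 rad = 86.86°.
Arrival is 180° from departure on the ellipse, so φ = 180° − 86.86° = 93.14°.

φ = 93.14°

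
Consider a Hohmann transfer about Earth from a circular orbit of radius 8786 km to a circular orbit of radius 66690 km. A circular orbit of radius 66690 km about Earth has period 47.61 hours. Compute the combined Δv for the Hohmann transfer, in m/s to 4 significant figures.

Δv = 3484 m/s

From Kepler's third law T² = 4π²r³/μ at r = 66690 km, T = 47.61 hours = 47.61 × 3600 s = 1.71396×10^5 s: μ = 4π²r³/T² = 3.98603×10^5 km³/s².
The Hohmann ellipse has a_t = (r₁ + r₂)/2 = 37738 km.
Circular speed at r₁: v₁ = √(μ/r₁) = √(3.98603×10^5/8786) = 6.735575 km/s.
On the transfer ellipse at r₁, v² = μ(2/r − 1/a) gives v_p = √[μ(2/r₁ − 1/a_t)] = 8.953969 km/s.
First burn Δv₁ = |v_p − v₁| = 2.21839 km/s.
At r₂, v₂ = √(μ/r₂) = 2.44478 km/s.
Transfer-orbit speed at r₂: v_a = √[μ(2/r₂ − 1/a_t)] = 1.17963 km/s.
Second burn Δv₂ = |v₂ − v_a| = 1.26515 km/s.
Total Δv = Δv₁ + Δv₂ = 3.484 km/s.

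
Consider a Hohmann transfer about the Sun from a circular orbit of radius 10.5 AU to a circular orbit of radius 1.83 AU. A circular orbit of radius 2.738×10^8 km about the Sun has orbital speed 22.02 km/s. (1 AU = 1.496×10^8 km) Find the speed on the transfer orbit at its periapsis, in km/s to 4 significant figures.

v = 28.74 km/s

From the circular-orbit relation v² = μ/r at r = 2.738×10^8 km: μ = v²r = (22.02)² × 2.738×10^8 = 1.32760×10^11 km³/s².
In km: r₁ = 10.5 × 1.496×10^8 = 1.5708×10^9 km; r₂ = 1.83 × 1.496×10^8 = 2.73768×10^8 km.
The Hohmann ellipse has a_t = (r₁ + r₂)/2 = 9.22284×10^8 km.
The periapsis of the transfer ellipse is at r = 2.73768×10^8 km.
Applying v² = μ(2/r − 1/a_t): v = 28.74 km/s.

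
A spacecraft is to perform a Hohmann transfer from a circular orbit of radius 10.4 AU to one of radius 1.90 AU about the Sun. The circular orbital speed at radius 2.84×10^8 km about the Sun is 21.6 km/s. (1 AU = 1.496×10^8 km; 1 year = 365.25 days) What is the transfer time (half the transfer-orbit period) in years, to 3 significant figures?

From the circular-orbit relation v² = μ/r at r = 2.84×10^8 km: μ = v²r = (21.6)² × 2.84×10^8 = 1.32503×10^11 km³/s².
In km: r₁ = 10.4 × 1.496×10^8 = 1.55584×10^9 km; r₂ = 1.90 × 1.496×10^8 = 2.8424×10^8 km.
The Hohmann ellipse has a_t = (r₁ + r₂)/2 = 9.2004×10^8 km.
Half the transfer-orbit period gives t = π√(a_t³/μ) = 2.409×10^8 s.
Converting: 2.409×10^8 s ÷ 3.15576×10^7 s/year (365.25 × 86400) = 7.63 years.

t = 7.63 years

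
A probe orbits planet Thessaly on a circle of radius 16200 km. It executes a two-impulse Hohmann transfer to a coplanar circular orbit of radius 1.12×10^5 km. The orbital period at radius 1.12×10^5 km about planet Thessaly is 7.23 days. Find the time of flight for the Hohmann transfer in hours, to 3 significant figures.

t = 37.6 hours

From Kepler's third law T² = 4π²r³/μ at r = 1.12×10^5 km, T = 7.23 days = 7.23 × 86400 s = 6.24672×10^5 s: μ = 4π²r³/T² = 1.42138×10^5 km³/s².
Semi-major axis of the transfer orbit: a_t = (16200 + 1.120×10^5)/2 = 64100 km.
By Kepler's third law the transfer-orbit period is T = 2π√(a_t³/μ), so t = T/2 = 1.352×10^5 s.
Converting: 1.352×10^5 s ÷ 3600 s/hour = 37.6 hours.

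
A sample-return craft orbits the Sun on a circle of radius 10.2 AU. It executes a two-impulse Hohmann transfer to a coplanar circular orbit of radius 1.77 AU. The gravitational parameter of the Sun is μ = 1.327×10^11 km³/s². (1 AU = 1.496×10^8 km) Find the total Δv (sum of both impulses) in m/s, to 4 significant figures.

Δv = 11090 m/s

In km: r₁ = 10.2 × 1.496×10^8 = 1.52592×10^9 km; r₂ = 1.77 × 1.496×10^8 = 2.64792×10^8 km.
Semi-major axis of the transfer orbit: a_t = (1.52592×10^9 + 2.64792×10^8)/2 = 8.95356×10^8 km.
At r₁ the circular-orbit speed is v₁ = √(μ/r₁) = 9.325 km/s.
Transfer-orbit speed at r₁ (vis-viva equation): v_a = √[μ(2/r₁ − 1/a_t)] = 5.071 km/s.
First burn Δv₁ = |v_a − v₁| = 4.254 km/s.
Circular speed at r₂: v₂ = √(μ/r₂) = 22.38634 km/s.
Transfer-orbit speed at r₂: v_p = √[μ(2/r₂ − 1/a_t)] = 29.22477 km/s.
Second burn Δv₂ = |v₂ − v_p| = 6.838 km/s.
Δv = Δv₁ + Δv₂ = 4.254 + 6.838 = 11.09 km/s.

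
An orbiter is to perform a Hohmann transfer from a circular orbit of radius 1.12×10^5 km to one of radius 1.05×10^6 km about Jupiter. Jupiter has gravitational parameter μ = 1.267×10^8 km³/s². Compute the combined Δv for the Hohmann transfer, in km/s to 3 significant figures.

Δv = 17.7 km/s

Semi-major axis of the transfer orbit: a_t = (1.120×10^5 + 1.050×10^6)/2 = 5.810×10^5 km.
Circular speed at r₁: v₁ = √(μ/r₁) = √(1.267×10^8/1.120×10^5) = 33.634 km/s.
Transfer-orbit speed at r₁ (vis-viva equation): v_p = √[μ(2/r₁ − 1/a_t)] = 45.215 km/s.
First burn Δv₁ = |v_p − v₁| = 11.58 km/s.
Circular speed at r₂: v₂ = √(μ/r₂) = 10.985 km/s.
Transfer-orbit speed at r₂: v_a = √[μ(2/r₂ − 1/a_t)] = 4.8230 km/s.
Second burn Δv₂ = |v₂ − v_a| = 6.162 km/s.
Δv = Δv₁ + Δv₂ = 11.58 + 6.162 = 17.74 km/s.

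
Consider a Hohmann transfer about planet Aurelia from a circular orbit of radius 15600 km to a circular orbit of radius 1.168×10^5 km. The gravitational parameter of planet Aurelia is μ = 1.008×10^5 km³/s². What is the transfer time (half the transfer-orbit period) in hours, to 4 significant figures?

t = 46.82 hours

Transfer-ellipse semi-major axis a_t = (r₁ + r₂)/2 = (15600 + 1.168×10^5)/2 = 66200 km.
Half the transfer-orbit period gives t = π√(a_t³/μ) = 1.6854×10^5 s.
Converting: 1.6854×10^5 s ÷ 3600 s/hour = 46.82 hours.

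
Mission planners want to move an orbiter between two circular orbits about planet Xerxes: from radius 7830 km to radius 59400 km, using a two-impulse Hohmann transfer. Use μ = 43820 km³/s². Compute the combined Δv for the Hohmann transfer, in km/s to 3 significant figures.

The Hohmann ellipse has a_t = (r₁ + r₂)/2 = 33615 km.
Circular speed at r₁: v₁ = √(μ/r₁) = √(43820/7830) = 2.366 km/s.
Transfer-orbit speed at r₁ (v² = μ(2/r − 1/a)): v_p = √[μ(2/r₁ − 1/a_t)] = 3.145 km/s.
First burn Δv₁ = |v_p − v₁| = 0.7790 km/s.
At r₂, v₂ = √(μ/r₂) = 0.8589 km/s.
Transfer-orbit speed at r₂: v_a = √[μ(2/r₂ − 1/a_t)] = 0.4145 km/s.
Second burn Δv₂ = |v₂ − v_a| = 0.4444 km/s.
Total Δv = Δv₁ + Δv₂ = 1.223 km/s.

Δv = 1.22 km/s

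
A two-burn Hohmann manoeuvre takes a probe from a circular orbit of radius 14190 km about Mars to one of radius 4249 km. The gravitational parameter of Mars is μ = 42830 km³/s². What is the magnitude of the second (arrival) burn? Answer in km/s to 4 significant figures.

Transfer-ellipse semi-major axis a_t = (r₁ + r₂)/2 = (14190 + 4249)/2 = 9219.5 km.
Circular speed at r = 4249 km: v_c = √(μ/r) = 3.1749 km/s.
Vis-viva on the transfer ellipse at r = 4249 km gives v_t = √[μ(2/r − 1/a_t)] = 3.9388 km/s.
Δv₂ = |v_t − v_c| = |3.9388 − 3.1749| = 0.7639 km/s.

Δv₂ = 0.7639 km/s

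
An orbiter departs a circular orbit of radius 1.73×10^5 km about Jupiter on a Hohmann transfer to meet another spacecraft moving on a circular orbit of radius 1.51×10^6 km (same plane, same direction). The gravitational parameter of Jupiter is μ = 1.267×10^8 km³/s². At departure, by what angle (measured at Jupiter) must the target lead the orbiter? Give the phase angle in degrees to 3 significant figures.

φ = 105°

Semi-major axis of the transfer orbit: a_t = (1.730×10^5 + 1.510×10^6)/2 = 8.415×10^5 km.
The half-period of the transfer ellipse is t = π√(a_t³/μ) = 2.15448×10^5 s.
Target angular speed ω₂ = √(μ/r₂³) = 6.06629×10^-6 rad/s.
Angle swept by the target during transfer: ω₂·t = 1.30697 rad = 74.88°.
The orbiter traverses 180° on the transfer ellipse, so the target must lead by 180° − 74.88° = 105°.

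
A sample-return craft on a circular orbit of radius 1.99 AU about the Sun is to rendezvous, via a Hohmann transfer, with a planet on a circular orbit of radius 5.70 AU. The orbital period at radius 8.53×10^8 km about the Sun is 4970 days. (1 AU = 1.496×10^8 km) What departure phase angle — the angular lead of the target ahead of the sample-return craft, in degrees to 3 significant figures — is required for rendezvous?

From Kepler's third law T² = 4π²r³/μ at r = 8.53×10^8 km, T = 4970 days = 4970 × 86400 s = 4.29408×10^8 s: μ = 4π²r³/T² = 1.32882×10^11 km³/s².
In km: r₁ = 1.99 × 1.496×10^8 = 2.97704×10^8 km; r₂ = 5.70 × 1.496×10^8 = 8.5272×10^8 km.
Transfer-ellipse semi-major axis a_t = (r₁ + r₂)/2 = (2.97704×10^8 + 8.5272×10^8)/2 = 5.75212×10^8 km.
Transfer time t = π√(a_t³/μ) = 1.188936×10^8 s.
The target's mean motion on its circular orbit is ω₂ = √(μ/r₂³) = 1.463941×10^-8 rad/s.
Angle swept by the target during transfer: ω₂·t = 1.74053 rad = 99.73°.
The sample-return craft traverses 180° on the transfer ellipse, so the target must lead by 180° − 99.73° = 80.3°.

φ = 80.3°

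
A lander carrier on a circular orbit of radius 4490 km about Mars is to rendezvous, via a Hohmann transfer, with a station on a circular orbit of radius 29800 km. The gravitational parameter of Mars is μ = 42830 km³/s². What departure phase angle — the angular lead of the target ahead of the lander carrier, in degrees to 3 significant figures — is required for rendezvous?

Transfer-ellipse semi-major axis a_t = (r₁ + r₂)/2 = (4490 + 29800)/2 = 17145 km.
The half-period of the transfer ellipse is t = π√(a_t³/μ) = 34080 s.
The target's mean motion on its circular orbit is ω₂ = √(μ/r₂³) = 4.023×10^-5 rad/s.
Angle swept by the target during transfer: ω₂·t = 1.371 rad = 78.55°.
Arrival is 180° from departure on the ellipse, so φ = 180° − 78.55° = 101°.

φ = 101°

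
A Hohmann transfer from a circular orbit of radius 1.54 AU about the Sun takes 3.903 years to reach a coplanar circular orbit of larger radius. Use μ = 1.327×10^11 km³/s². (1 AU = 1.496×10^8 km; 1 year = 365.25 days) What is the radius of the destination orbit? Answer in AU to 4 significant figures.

r₂ = 6.330 AU

In km: r₁ = 1.54 × 1.496×10^8 = 2.30384×10^8 km.
Transfer time t = 3.903 years × 365.25 × 86400 s = 1.231693128×10^8 s, and t = π√(a_t³/μ).
So a_t = (μ t²/π²)^(1/3) = (1.327×10^11 × (1.231693128×10^8)² / π²)^(1/3) = 5.8865×10^8 km.
Since a_t = (r₁ + r₂)/2, r₂ = 2a_t − r₁ = 2×5.8865×10^8 − 2.30384×10^8 = 9.46916×10^8 km.
In AU: r₂ = 9.46916×10^8 / 1.496×10^8 = 6.330 AU.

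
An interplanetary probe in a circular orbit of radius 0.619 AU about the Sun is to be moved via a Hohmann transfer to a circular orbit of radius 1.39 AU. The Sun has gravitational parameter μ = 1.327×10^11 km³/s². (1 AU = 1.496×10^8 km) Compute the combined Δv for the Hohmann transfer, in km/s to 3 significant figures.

Δv = 12.1 km/s

In km: r₁ = 0.619 × 1.496×10^8 = 9.26024×10^7 km; r₂ = 1.39 × 1.496×10^8 = 2.07944×10^8 km.
Semi-major axis of the transfer orbit: a_t = (9.26024×10^7 + 2.07944×10^8)/2 = 1.502732×10^8 km.
At r₁ the circular-orbit speed is v₁ = √(μ/r₁) = 37.855 km/s.
Transfer-orbit speed at r₁ (v² = μ(2/r − 1/a)): v_p = √[μ(2/r₁ − 1/a_t)] = 44.530 km/s.
First burn Δv₁ = |v_p − v₁| = 6.675 km/s.
At r₂, v₂ = √(μ/r₂) = 25.2617 km/s.
Transfer-orbit speed at r₂: v_a = √[μ(2/r₂ − 1/a_t)] = 19.8305 km/s.
Second burn Δv₂ = |v₂ − v_a| = 5.431 km/s.
Total Δv = Δv₁ + Δv₂ = 12.11 km/s.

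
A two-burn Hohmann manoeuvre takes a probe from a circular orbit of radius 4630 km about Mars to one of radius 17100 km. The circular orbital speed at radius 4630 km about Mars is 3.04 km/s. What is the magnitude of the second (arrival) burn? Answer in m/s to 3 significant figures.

From the circular-orbit relation v² = μ/r at r = 4630 km: μ = v²r = (3.04)² × 4630 = 42788.6 km³/s².
Transfer-ellipse semi-major axis a_t = (r₁ + r₂)/2 = (4630 + 17100)/2 = 10865 km.
Circular speed at r = 17100 km: v_c = √(μ/r) = 1.58185 km/s.
Transfer-orbit speed at the same r (vis-viva, a = a_t): v_t = √[μ(2/r − 1/a_t)] = 1.03262 km/s.
Δv₂ = |v_t − v_c| = |1.03262 − 1.58185| = 0.5492 km/s.

Δv₂ = 549 m/s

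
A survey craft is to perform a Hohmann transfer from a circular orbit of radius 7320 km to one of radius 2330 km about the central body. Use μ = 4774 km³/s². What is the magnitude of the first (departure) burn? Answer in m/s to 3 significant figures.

Δv₁ = 246 m/s

The Hohmann ellipse has a_t = (r₁ + r₂)/2 = 4825 km.
On the circular orbit at r = 7320 km, v_c = √(μ/r) = 0.8076 km/s.
Vis-viva on the transfer ellipse at r = 7320 km gives v_t = √[μ(2/r − 1/a_t)] = 0.5612 km/s.
Δv₁ = |v_t − v_c| = |0.5612 − 0.8076| = 0.2464 km/s.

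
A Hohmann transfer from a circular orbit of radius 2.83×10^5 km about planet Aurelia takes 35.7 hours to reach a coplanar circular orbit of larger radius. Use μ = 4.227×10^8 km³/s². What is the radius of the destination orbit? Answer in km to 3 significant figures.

r₂ = 1.50×10^6 km

Transfer time t = 35.7 hours = 1.2852×10^5 s, and t = π√(a_t³/μ).
So a_t = (μ t²/π²)^(1/3) = (4.227×10^8 × (1.2852×10^5)² / π²)^(1/3) = 8.9103×10^5 km.
Since a_t = (r₁ + r₂)/2, r₂ = 2a_t − r₁ = 2×8.9103×10^5 − 2.830×10^5 = 1.49906×10^6 km.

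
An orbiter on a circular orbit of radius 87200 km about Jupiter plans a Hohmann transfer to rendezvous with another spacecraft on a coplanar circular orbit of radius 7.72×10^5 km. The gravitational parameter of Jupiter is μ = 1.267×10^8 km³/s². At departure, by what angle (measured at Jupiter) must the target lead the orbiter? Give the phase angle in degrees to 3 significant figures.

Semi-major axis of the transfer orbit: a_t = (87200 + 7.720×10^5)/2 = 4.296×10^5 km.
Transfer time t = π√(a_t³/μ) = 78588 s.
Target angular speed ω₂ = √(μ/r₂³) = 1.6594×10^-5 rad/s.
Angle swept by the target during transfer: ω₂·t = 1.3041 rad = 74.72°.
The orbiter traverses 180° on the transfer ellipse, so the target must lead by 180° − 74.72° = 105°.

φ = 105°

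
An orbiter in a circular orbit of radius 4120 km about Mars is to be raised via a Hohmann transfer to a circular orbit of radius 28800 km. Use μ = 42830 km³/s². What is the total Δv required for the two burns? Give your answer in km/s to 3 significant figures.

Transfer-ellipse semi-major axis a_t = (r₁ + r₂)/2 = (4120 + 28800)/2 = 16460 km.
Circular speed at r₁: v₁ = √(μ/r₁) = √(42830/4120) = 3.224 km/s.
On the transfer ellipse at r₁, vis-viva equation gives v_p = √[μ(2/r₁ − 1/a_t)] = 4.265 km/s.
First burn Δv₁ = |v_p − v₁| = 1.041 km/s.
Circular speed at r₂: v₂ = √(μ/r₂) = 1.2195 km/s.
Transfer-orbit speed at r₂: v_a = √[μ(2/r₂ − 1/a_t)] = 0.61011 km/s.
Second burn Δv₂ = |v₂ − v_a| = 0.6094 km/s.
Δv = Δv₁ + Δv₂ = 1.041 + 0.6094 = 1.650 km/s.

Δv = 1.65 km/s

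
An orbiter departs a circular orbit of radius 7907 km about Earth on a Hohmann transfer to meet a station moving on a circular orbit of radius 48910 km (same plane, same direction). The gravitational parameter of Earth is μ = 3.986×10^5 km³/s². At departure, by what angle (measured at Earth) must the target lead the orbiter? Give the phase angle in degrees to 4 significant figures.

The Hohmann ellipse has a_t = (r₁ + r₂)/2 = 28408.5 km.
The half-period of the transfer ellipse is t = π√(a_t³/μ) = 23826 s.
The target's mean motion on its circular orbit is ω₂ = √(μ/r₂³) = 5.8368×10^-5 rad/s.
Angle swept by the target during transfer: ω₂·t = 1.3907 rad = 79.68°.
Arrival is 180° from departure on the ellipse, so φ = 180° − 79.68° = 100.3°.

φ = 100.3°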